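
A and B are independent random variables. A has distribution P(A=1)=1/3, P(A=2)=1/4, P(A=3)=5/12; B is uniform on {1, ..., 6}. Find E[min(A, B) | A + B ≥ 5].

106/49

P(A + B ≥ 5) = 49/72.
Summing min(A,B)·P(x,y) over outcomes with A + B ≥ 5 gives 53/36.
E[min(A, B) | A + B ≥ 5] = (53/36) / (49/72) = 106/49.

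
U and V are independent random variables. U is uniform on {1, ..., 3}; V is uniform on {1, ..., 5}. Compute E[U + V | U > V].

Outcomes with U > V: (2,1), (3,1), (3,2), each with probability 1/15.
E[U + V | U > V] = (3 + 4 + 5) / 3 = 4.

4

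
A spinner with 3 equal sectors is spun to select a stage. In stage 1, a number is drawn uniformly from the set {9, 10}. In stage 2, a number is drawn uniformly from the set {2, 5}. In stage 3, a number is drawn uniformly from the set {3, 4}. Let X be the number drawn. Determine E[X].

E[X | stage 1] = (9+10)/2 = 19/2.
E[X | stage 2] = (2+5)/2 = 7/2.
E[X | stage 3] = (3+4)/2 = 7/2.
E[X] = (1/3)·(19/2) + (1/3)·(7/2) + (1/3)·(7/2) = 11/2.

11/2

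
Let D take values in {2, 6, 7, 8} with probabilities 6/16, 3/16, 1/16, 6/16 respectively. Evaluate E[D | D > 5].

73/10

P(D > 5) = 5/8.
Σ over the event: 6·3/16 + 7·1/16 + 8·3/8 = 73/16.
E[D | D > 5] = (73/16) / (5/8) = 73/10.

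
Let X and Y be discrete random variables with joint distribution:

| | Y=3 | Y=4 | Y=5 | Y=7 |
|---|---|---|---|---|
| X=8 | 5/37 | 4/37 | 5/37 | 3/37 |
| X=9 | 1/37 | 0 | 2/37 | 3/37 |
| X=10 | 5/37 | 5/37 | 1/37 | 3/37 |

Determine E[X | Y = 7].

9

P(Y = 7) = 9/37.
Σ X·P over the event = 8·(3/37) + 9·(3/37) + 10·(3/37) = 81/37.
E[X | Y = 7] = (81/37) / (9/37) = 9.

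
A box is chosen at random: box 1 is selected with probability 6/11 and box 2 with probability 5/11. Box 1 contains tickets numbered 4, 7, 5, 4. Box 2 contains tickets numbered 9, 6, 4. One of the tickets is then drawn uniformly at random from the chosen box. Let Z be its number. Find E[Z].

185/33

E[Z | box 1] = (4+7+5+4)/4 = 5.
E[Z | box 2] = (9+6+4)/3 = 19/3.
E[Z] = (6/11)·(5) + (5/11)·(19/3) = 185/33.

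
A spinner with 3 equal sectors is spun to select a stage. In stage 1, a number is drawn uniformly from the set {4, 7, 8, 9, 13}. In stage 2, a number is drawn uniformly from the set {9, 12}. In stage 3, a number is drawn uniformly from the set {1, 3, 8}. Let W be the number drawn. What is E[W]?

227/30

E[W | stage 1] = (4+7+8+9+13)/5 = 41/5.
E[W | stage 2] = (9+12)/2 = 21/2.
E[W | stage 3] = (1+3+8)/3 = 4.
By the law of total expectation,
E[W] = (1/3)·(41/5) + (1/3)·(21/2) + (1/3)·(4) = 227/30.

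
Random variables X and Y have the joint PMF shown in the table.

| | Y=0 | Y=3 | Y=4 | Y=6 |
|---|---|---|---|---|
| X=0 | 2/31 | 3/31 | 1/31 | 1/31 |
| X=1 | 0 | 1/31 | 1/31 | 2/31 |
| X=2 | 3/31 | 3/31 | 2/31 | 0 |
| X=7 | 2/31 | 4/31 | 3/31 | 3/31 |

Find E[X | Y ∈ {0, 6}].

43/13

P(Y ∈ {0, 6}) = 13/31.
Σ X·P over the event = 0·(2/31) + 0·(1/31) + 1·(2/31) + 2·(3/31) + 7·(2/31) + 7·(3/31) = 43/31.
E[X | Y ∈ {0, 6}] = (43/31) / (13/31) = 43/13.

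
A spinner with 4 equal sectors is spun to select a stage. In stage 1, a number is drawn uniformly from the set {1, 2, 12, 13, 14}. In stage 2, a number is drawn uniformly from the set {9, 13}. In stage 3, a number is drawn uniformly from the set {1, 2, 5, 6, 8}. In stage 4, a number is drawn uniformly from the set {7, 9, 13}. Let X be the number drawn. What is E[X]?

E[X | stage 1] = (1+2+12+13+14)/5 = 42/5.
E[X | stage 2] = (9+13)/2 = 11.
E[X | stage 3] = (1+2+5+6+8)/5 = 22/5.
E[X | stage 4] = (7+9+13)/3 = 29/3.
E[X] = (1/4)·(42/5) + (1/4)·(11) + (1/4)·(22/5) + (1/4)·(29/3) = 251/30.

251/30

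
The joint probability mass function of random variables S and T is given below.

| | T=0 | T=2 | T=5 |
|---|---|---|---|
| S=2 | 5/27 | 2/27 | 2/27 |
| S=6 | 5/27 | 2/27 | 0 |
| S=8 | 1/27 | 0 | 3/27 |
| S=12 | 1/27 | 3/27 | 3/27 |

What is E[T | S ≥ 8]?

P(S ≥ 8) = 11/27.
Σ T·P over the event = 0·(1/27) + 5·(3/27) + 0·(1/27) + 2·(3/27) + 5·(3/27) = 4/3.
E[T | S ≥ 8] = (4/3) / (11/27) = 36/11.

36/11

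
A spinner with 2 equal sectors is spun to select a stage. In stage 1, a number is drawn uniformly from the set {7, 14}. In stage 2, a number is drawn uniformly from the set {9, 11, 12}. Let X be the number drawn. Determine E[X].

127/12

E[X | stage 1] = (7+14)/2 = 21/2.
E[X | stage 2] = (9+11+12)/3 = 32/3.
By the law of total expectation,
E[X] = (1/2)·(21/2) + (1/2)·(32/3) = 127/12.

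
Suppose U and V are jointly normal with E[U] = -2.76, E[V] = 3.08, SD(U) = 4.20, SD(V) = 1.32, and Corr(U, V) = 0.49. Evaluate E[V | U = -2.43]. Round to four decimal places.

The regression of V on U has slope ρ·σ_V/σ_U and passes through (μ_U, μ_V).
E[V | U=-2.43] = 3.08 + (0.49)·(1.32/4.20)·(-2.43 − (-2.76)) = 3.08 + (0.154)·(0.33) = 3.1308.

3.1308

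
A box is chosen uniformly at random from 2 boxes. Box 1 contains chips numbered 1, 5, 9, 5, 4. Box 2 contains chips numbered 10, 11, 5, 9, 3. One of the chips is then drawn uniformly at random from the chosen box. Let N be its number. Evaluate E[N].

31/5

E[N | box 1] = (1+5+9+5+4)/5 = 24/5.
E[N | box 2] = (10+11+5+9+3)/5 = 38/5.
E[N] = (1/2)·(24/5) + (1/2)·(38/5) = 31/5.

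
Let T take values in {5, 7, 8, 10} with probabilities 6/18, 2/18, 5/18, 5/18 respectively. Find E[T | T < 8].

P(T < 8) = 4/9.
Σ over the event: 5·1/3 + 7·1/9 = 22/9.
E[T | T < 8] = (22/9) / (4/9) = 11/2.

11/2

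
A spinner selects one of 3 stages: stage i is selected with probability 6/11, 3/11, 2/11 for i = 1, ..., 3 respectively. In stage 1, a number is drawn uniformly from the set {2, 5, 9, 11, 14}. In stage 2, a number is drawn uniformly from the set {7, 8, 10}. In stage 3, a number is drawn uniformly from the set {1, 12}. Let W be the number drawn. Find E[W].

E[W | stage 1] = (2+5+9+11+14)/5 = 41/5.
E[W | stage 2] = (7+8+10)/3 = 25/3.
E[W | stage 3] = (1+12)/2 = 13/2.
E[W] = (6/11)·(41/5) + (3/11)·(25/3) + (2/11)·(13/2) = 436/55.

436/55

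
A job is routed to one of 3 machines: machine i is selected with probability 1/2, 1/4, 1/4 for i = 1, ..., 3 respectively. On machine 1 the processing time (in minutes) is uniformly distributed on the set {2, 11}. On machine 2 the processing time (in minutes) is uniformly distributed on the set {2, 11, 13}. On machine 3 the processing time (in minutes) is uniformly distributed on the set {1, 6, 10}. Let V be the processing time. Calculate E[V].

E[V | machine 1] = (2+11)/2 = 13/2.
E[V | machine 2] = (2+11+13)/3 = 26/3.
E[V | machine 3] = (1+6+10)/3 = 17/3.
E[V] = (1/2)·(13/2) + (1/4)·(26/3) + (1/4)·(17/3) = 41/6.

41/6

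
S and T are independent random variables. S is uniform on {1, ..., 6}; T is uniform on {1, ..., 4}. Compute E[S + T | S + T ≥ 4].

136/21

P(S + T ≥ 4) = 7/8.
Summing (S+T)·P(x,y) over outcomes with S + T ≥ 4 gives 17/3.
E[S + T | S + T ≥ 4] = (17/3) / (7/8) = 136/21.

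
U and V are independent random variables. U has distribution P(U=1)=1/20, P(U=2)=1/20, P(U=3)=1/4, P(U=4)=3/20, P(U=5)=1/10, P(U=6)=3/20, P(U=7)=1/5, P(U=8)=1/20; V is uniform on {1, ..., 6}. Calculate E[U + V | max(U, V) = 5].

8

P(max(U, V) = 5) = 1/6.
Summing (U+V)·P(x,y) over outcomes with max(U, V) = 5 gives 4/3.
E[U + V | max(U, V) = 5] = (4/3) / (1/6) = 8.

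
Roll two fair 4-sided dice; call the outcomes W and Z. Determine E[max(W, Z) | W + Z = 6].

P(W + Z = 6) = 3/16.
Summing max(W,Z)·P(x,y) over outcomes with W + Z = 6 gives 11/16.
E[max(W, Z) | W + Z = 6] = (11/16) / (3/16) = 11/3.

11/3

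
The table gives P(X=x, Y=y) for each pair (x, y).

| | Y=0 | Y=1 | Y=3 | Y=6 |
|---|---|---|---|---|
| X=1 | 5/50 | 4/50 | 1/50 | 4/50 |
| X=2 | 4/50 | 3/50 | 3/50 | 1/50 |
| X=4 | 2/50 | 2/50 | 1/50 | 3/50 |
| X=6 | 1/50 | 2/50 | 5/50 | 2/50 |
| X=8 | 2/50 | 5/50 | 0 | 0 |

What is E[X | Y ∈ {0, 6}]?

P(Y ∈ {0, 6}) = 12/25.
Summing X·P(X=x,Y=y) over the conditioning event gives 73/50.
E[X | Y ∈ {0, 6}] = (73/50) / (12/25) = 73/24.

73/24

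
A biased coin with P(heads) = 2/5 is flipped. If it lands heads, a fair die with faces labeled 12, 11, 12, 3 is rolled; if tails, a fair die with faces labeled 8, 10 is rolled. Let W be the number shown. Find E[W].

E[W | heads] = (12+11+12+3)/4 = 19/2.
E[W | tails] = (8+10)/2 = 9.
By the law of total expectation,
E[W] = (2/5)·(19/2) + (3/5)·(9) = 46/5.

46/5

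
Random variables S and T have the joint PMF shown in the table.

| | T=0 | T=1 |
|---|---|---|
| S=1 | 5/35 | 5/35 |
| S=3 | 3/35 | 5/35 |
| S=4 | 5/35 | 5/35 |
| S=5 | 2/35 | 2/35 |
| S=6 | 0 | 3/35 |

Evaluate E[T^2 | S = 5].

1/2

P(S = 5) = 4/35.
Σ T^2·P over the event = 0·(2/35) + 1·(2/35) = 2/35.
E[T^2 | S = 5] = (2/35) / (4/35) = 1/2.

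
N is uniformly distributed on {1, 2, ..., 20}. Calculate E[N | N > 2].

23/2

P(N > 2) = 9/10.
E[N | N > 2] = (207/20) / (9/10) = 23/2.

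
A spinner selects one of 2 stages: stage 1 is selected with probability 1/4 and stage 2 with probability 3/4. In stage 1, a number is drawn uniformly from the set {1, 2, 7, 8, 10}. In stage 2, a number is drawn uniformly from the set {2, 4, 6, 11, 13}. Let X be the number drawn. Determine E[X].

E[X | stage 1] = (1+2+7+8+10)/5 = 28/5.
E[X | stage 2] = (2+4+6+11+13)/5 = 36/5.
By the law of total expectation,
E[X] = (1/4)·(28/5) + (3/4)·(36/5) = 34/5.

34/5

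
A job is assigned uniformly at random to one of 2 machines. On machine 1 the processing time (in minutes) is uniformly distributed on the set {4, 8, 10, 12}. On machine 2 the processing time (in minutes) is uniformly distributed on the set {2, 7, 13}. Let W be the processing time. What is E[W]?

E[W | machine 1] = (4+8+10+12)/4 = 17/2.
E[W | machine 2] = (2+7+13)/3 = 22/3.
E[W] = (1/2)·(17/2) + (1/2)·(22/3) = 95/12.

95/12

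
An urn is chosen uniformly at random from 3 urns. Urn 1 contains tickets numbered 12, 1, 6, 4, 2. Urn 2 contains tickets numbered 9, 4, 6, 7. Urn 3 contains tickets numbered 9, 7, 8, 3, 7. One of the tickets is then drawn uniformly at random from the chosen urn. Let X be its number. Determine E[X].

E[X | urn 1] = (12+1+6+4+2)/5 = 5.
E[X | urn 2] = (9+4+6+7)/4 = 13/2.
E[X | urn 3] = (9+7+8+3+7)/5 = 34/5.
E[X] = (1/3)·(5) + (1/3)·(13/2) + (1/3)·(34/5) = 61/10.

61/10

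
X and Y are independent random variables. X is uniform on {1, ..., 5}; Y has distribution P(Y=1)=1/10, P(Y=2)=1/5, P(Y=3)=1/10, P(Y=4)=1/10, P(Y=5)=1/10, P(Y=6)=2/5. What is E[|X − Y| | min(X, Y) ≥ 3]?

32/21

P(min(X, Y) ≥ 3) = 21/50.
Summing |X−Y|·P(x,y) over outcomes with min(X, Y) ≥ 3 gives 16/25.
E[|X − Y| | min(X, Y) ≥ 3] = (16/25) / (21/50) = 32/21.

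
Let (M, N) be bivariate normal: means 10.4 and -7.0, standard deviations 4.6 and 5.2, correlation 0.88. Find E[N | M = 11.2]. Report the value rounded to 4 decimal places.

-6.2042

For a bivariate normal, E[N | M=x] = μ_N + ρ·(σ_N/σ_M)·(x − μ_M).
E[N | M=11.2] = -7.0 + (0.88)·(5.2/4.6)·(11.2 − (10.4)) = -7.0 + (0.99478)·(0.8) = -6.2042.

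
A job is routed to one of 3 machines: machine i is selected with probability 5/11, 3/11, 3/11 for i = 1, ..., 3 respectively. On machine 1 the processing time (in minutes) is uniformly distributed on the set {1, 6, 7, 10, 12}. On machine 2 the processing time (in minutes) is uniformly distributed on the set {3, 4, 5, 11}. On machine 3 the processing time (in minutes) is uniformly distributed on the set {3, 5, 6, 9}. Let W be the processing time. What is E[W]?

E[W | machine 1] = (1+6+7+10+12)/5 = 36/5.
E[W | machine 2] = (3+4+5+11)/4 = 23/4.
E[W | machine 3] = (3+5+6+9)/4 = 23/4.
E[W] = (5/11)·(36/5) + (3/11)·(23/4) + (3/11)·(23/4) = 141/22.

141/22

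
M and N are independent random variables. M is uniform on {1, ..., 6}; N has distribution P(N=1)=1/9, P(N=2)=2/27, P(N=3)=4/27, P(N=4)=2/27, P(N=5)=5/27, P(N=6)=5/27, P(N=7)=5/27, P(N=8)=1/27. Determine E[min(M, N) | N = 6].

7/2

P(N = 6) = 5/27.
Summing min(M,N)·P(x,y) over outcomes with N = 6 gives 35/54.
E[min(M, N) | N = 6] = (35/54) / (5/27) = 7/2.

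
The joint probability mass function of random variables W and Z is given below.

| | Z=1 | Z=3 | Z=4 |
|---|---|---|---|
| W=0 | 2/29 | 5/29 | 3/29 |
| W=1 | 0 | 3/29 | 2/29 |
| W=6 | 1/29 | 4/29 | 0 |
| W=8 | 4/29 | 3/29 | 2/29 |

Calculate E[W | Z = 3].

17/5

P(Z = 3) = 15/29.
Σ W·P over the event = 0·(5/29) + 1·(3/29) + 6·(4/29) + 8·(3/29) = 51/29.
E[W | Z = 3] = (51/29) / (15/29) = 17/5.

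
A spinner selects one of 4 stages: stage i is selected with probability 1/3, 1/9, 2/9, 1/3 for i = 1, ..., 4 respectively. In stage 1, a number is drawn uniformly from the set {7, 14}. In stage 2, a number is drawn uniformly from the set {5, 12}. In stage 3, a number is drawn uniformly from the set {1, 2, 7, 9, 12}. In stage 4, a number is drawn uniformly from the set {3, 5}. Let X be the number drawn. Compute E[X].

E[X | stage 1] = (7+14)/2 = 21/2.
E[X | stage 2] = (5+12)/2 = 17/2.
E[X | stage 3] = (1+2+7+9+12)/5 = 31/5.
E[X | stage 4] = (3+5)/2 = 4.
By the law of total expectation,
E[X] = (1/3)·(21/2) + (1/9)·(17/2) + (2/9)·(31/5) + (1/3)·(4) = 322/45.

322/45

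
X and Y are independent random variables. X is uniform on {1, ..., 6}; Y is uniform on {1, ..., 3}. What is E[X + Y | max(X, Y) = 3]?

24/5

Outcomes with max(X, Y) = 3: (1,3), (2,3), (3,1), (3,2), (3,3), each with probability 1/18.
E[X + Y | max(X, Y) = 3] = (4 + 5 + 4 + 5 + 6) / 5 = 24/5.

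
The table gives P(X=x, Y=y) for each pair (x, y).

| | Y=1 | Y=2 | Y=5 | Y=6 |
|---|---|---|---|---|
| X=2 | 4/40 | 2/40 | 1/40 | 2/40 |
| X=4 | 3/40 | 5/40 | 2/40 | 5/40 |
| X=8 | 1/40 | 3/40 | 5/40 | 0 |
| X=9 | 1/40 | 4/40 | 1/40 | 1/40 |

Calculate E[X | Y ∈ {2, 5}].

143/23

P(Y ∈ {2, 5}) = 23/40.
Summing X·P(X=x,Y=y) over the conditioning event gives 143/40.
E[X | Y ∈ {2, 5}] = (143/40) / (23/40) = 143/23.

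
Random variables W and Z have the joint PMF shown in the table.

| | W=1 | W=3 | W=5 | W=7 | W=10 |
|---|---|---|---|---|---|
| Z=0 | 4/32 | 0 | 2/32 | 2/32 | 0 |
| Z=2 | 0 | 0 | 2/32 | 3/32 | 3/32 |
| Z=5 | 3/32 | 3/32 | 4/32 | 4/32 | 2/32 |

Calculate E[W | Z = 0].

7/2

P(Z = 0) = 1/4.
Σ W·P over the event = 1·(4/32) + 5·(2/32) + 7·(2/32) = 7/8.
E[W | Z = 0] = (7/8) / (1/4) = 7/2.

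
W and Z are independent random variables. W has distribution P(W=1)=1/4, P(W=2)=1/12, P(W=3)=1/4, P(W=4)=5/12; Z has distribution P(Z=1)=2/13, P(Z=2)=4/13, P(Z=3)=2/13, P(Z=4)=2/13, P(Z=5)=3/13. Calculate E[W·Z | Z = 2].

17/3

P(Z = 2) = 4/13.
Summing WZ·P(x,y) over outcomes with Z = 2 gives 68/39.
E[W·Z | Z = 2] = (68/39) / (4/13) = 17/3.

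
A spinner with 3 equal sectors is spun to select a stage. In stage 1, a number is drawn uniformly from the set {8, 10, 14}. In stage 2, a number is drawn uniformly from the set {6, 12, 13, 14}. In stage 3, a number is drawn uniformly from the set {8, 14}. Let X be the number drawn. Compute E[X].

E[X | stage 1] = (8+10+14)/3 = 32/3.
E[X | stage 2] = (6+12+13+14)/4 = 45/4.
E[X | stage 3] = (8+14)/2 = 11.
E[X] = (1/3)·(32/3) + (1/3)·(45/4) + (1/3)·(11) = 395/36.

395/36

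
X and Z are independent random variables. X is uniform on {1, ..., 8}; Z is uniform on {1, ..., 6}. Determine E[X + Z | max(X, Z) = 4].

Outcomes with max(X, Z) = 4: (1,4), (2,4), (3,4), (4,1), (4,2), (4,3), (4,4), each with probability 1/48.
E[X + Z | max(X, Z) = 4] = (5 + 6 + 7 + 5 + 6 + 7 + 8) / 7 = 44/7.

44/7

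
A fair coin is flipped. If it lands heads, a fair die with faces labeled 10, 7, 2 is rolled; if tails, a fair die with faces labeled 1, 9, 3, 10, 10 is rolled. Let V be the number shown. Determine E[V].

97/15

E[V | heads] = (10+7+2)/3 = 19/3.
E[V | tails] = (1+9+3+10+10)/5 = 33/5.
E[V] = (1/2)·(19/3) + (1/2)·(33/5) = 97/15.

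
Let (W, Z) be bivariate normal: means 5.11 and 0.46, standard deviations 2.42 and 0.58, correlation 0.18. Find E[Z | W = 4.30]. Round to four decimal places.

0.4251

E[Z | W=x] = μ_Z + ρ(σ_Z/σ_W)(x − μ_W) for jointly normal variables.
E[Z | W=4.30] = 0.46 + (0.18)·(0.58/2.42)·(4.30 − (5.11)) = 0.46 + (0.04314)·(-0.81) = 0.4251.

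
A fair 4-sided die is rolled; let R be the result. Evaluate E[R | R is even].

3

Given R is even, R is equally likely to be any of {2, 4}.
E[R | R is even] = (2 + 4) / 2 = 3.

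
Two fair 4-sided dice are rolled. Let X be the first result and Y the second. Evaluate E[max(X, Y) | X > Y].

Outcomes with X > Y: (2,1), (3,1), (3,2), (4,1), (4,2), (4,3), each with probability 1/16.
E[max(X, Y) | X > Y] = (2 + 3 + 3 + 4 + 4 + 4) / 6 = 10/3.

10/3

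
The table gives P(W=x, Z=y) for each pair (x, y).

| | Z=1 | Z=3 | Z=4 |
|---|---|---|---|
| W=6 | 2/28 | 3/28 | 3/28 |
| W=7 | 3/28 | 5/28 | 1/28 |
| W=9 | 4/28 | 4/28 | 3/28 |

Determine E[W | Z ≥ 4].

P(Z ≥ 4) = 1/4.
Σ W·P over the event = 6·(3/28) + 7·(1/28) + 9·(3/28) = 13/7.
E[W | Z ≥ 4] = (13/7) / (1/4) = 52/7.

52/7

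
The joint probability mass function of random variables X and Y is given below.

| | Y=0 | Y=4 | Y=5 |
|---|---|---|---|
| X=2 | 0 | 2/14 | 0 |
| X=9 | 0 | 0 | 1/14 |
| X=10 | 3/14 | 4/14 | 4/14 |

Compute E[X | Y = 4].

P(Y = 4) = 3/7.
Σ X·P over the event = 2·(2/14) + 10·(4/14) = 22/7.
E[X | Y = 4] = (22/7) / (3/7) = 22/3.

22/3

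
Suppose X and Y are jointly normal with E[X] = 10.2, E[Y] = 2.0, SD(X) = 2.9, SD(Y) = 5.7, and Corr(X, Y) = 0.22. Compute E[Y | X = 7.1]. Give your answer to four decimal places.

0.6595

E[Y | X=x] = μ_Y + ρ(σ_Y/σ_X)(x − μ_X) for jointly normal variables.
E[Y | X=7.1] = 2.0 + (0.22)·(5.7/2.9)·(7.1 − (10.2)) = 2.0 + (0.43241)·(-3.1) = 0.6595.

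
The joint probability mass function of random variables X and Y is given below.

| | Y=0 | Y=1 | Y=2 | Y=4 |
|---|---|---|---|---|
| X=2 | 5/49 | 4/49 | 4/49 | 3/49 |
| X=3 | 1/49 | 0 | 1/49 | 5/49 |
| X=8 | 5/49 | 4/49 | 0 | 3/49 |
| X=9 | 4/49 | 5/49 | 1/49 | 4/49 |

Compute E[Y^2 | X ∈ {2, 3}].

P(X ∈ {2, 3}) = 23/49.
Σ Y^2·P over the event = 0·(5/49) + 1·(4/49) + 4·(4/49) + 16·(3/49) + 0·(1/49) + 4·(1/49) + 16·(5/49) = 152/49.
E[Y^2 | X ∈ {2, 3}] = (152/49) / (23/49) = 152/23.

152/23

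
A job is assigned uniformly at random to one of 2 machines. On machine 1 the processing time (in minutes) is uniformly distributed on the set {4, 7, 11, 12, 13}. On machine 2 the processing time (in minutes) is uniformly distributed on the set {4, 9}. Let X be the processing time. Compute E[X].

159/20

E[X | machine 1] = (4+7+11+12+13)/5 = 47/5.
E[X | machine 2] = (4+9)/2 = 13/2.
By the law of total expectation,
E[X] = (1/2)·(47/5) + (1/2)·(13/2) = 159/20.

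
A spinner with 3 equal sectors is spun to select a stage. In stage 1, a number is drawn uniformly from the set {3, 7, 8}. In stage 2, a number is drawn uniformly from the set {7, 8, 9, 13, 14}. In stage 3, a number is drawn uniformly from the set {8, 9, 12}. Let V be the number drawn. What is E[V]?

388/45

E[V | stage 1] = (3+7+8)/3 = 6.
E[V | stage 2] = (7+8+9+13+14)/5 = 51/5.
E[V | stage 3] = (8+9+12)/3 = 29/3.
By the law of total expectation,
E[V] = (1/3)·(6) + (1/3)·(51/5) + (1/3)·(29/3) = 388/45.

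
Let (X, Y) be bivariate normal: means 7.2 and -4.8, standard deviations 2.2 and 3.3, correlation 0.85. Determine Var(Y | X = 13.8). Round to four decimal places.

3.0220

Var(Y | X=x) = (1 − ρ²)·σ_Y².
Var(Y | X=13.8) = (3.3)²·(1 − (0.85)²) = 10.89·0.2775 = 3.0220.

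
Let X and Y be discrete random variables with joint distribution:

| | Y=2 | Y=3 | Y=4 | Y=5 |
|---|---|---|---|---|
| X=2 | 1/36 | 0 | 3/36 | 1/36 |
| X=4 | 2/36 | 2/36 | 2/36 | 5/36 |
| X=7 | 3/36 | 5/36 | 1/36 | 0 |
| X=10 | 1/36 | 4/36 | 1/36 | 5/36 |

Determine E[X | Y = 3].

P(Y = 3) = 11/36.
Σ X·P over the event = 4·(2/36) + 7·(5/36) + 10·(4/36) = 83/36.
E[X | Y = 3] = (83/36) / (11/36) = 83/11.

83/11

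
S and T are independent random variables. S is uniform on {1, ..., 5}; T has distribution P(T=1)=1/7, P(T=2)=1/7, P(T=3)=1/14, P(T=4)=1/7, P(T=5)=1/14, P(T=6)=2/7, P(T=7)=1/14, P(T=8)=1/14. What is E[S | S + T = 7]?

P(S + T = 7) = 1/7.
Summing S·P(x,y) over outcomes with S + T = 7 gives 13/35.
E[S | S + T = 7] = (13/35) / (1/7) = 13/5.

13/5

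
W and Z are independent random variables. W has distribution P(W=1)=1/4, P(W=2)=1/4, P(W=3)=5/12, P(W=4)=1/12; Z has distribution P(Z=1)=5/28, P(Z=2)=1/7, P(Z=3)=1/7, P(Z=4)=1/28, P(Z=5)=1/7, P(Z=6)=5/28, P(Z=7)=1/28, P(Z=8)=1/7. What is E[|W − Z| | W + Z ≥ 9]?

57/13

P(W + Z ≥ 9) = 13/48.
Summing |W−Z|·P(x,y) over outcomes with W + Z ≥ 9 gives 19/16.
E[|W − Z| | W + Z ≥ 9] = (19/16) / (13/48) = 57/13.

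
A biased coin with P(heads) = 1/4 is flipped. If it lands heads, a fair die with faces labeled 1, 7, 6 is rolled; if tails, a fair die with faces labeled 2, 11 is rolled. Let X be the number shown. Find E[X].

E[X | heads] = (1+7+6)/3 = 14/3.
E[X | tails] = (2+11)/2 = 13/2.
E[X] = (1/4)·(14/3) + (3/4)·(13/2) = 145/24.

145/24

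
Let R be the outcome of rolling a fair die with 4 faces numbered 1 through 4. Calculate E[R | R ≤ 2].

3/2

Given R ≤ 2, R is equally likely to be any of {1, 2}.
E[R | R ≤ 2] = (1 + 2) / 2 = 3/2.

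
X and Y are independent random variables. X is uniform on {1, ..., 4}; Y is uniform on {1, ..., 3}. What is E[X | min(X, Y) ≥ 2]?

3

P(min(X, Y) ≥ 2) = 1/2.
Summing X·P(x,y) over outcomes with min(X, Y) ≥ 2 gives 3/2.
E[X | min(X, Y) ≥ 2] = (3/2) / (1/2) = 3.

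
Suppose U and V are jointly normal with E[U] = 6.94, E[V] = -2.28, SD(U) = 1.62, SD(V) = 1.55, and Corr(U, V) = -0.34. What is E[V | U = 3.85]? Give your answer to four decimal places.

-1.2748

E[V | U=x] = μ_V + ρ(σ_V/σ_U)(x − μ_U) for jointly normal variables.
E[V | U=3.85] = -2.28 + (-0.34)·(1.55/1.62)·(3.85 − (6.94)) = -2.28 + (-0.32531)·(-3.09) = -1.2748.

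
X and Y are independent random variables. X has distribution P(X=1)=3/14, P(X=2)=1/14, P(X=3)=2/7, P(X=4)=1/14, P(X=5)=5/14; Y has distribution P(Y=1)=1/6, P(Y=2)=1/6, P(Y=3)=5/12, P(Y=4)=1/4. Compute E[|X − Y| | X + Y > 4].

208/129

P(X + Y > 4) = 43/56.
Summing |X−Y|·P(x,y) over outcomes with X + Y > 4 gives 26/21.
E[|X − Y| | X + Y > 4] = (26/21) / (43/56) = 208/129.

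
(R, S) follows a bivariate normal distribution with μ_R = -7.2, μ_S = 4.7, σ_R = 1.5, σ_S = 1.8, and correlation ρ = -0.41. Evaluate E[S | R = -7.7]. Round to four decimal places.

4.9460

For a bivariate normal, E[S | R=x] = μ_S + ρ·(σ_S/σ_R)·(x − μ_R).
E[S | R=-7.7] = 4.7 + (-0.41)·(1.8/1.5)·(-7.7 − (-7.2)) = 4.7 + (-0.492)·(-0.5) = 4.9460.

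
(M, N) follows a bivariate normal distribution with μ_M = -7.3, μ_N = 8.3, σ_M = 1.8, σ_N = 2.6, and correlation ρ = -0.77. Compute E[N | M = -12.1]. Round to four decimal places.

The regression of N on M has slope ρ·σ_N/σ_M and passes through (μ_M, μ_N).
E[N | M=-12.1] = 8.3 + (-0.77)·(2.6/1.8)·(-12.1 − (-7.3)) = 8.3 + (-1.11222)·(-4.8) = 13.6387.

13.6387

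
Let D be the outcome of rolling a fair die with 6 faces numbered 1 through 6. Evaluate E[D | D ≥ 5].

11/2

Given D ≥ 5, D is equally likely to be any of {5, 6}.
E[D | D ≥ 5] = (5 + 6) / 2 = 11/2.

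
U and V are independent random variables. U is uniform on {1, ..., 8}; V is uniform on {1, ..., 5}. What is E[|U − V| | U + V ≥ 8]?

P(U + V ≥ 8) = 1/2.
Summing |U−V|·P(x,y) over outcomes with U + V ≥ 8 gives 61/40.
E[|U − V| | U + V ≥ 8] = (61/40) / (1/2) = 61/20.

61/20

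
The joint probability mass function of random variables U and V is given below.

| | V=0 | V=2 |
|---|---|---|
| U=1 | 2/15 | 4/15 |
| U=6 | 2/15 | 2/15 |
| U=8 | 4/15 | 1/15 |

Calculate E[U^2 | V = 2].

P(V = 2) = 7/15.
Σ U^2·P over the event = 1·(4/15) + 36·(2/15) + 64·(1/15) = 28/3.
E[U^2 | V = 2] = (28/3) / (7/15) = 20.

20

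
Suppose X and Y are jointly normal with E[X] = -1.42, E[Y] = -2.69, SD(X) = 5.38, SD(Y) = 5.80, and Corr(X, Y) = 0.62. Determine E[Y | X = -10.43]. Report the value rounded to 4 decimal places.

The regression of Y on X has slope ρ·σ_Y/σ_X and passes through (μ_X, μ_Y).
E[Y | X=-10.43] = -2.69 + (0.62)·(5.80/5.38)·(-10.43 − (-1.42)) = -2.69 + (0.6684)·(-9.01) = -8.7123.

-8.7123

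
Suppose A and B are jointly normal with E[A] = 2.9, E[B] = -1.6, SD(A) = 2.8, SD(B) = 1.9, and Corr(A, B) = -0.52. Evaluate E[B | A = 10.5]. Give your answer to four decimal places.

-4.2817

The regression of B on A has slope ρ·σ_B/σ_A and passes through (μ_A, μ_B).
E[B | A=10.5] = -1.6 + (-0.52)·(1.9/2.8)·(10.5 − (2.9)) = -1.6 + (-0.35286)·(7.6) = -4.2817.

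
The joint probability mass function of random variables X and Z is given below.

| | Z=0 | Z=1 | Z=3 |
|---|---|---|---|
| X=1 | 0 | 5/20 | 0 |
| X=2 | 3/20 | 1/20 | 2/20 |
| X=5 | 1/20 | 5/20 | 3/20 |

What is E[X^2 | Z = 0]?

37/4

P(Z = 0) = 1/5.
Σ X^2·P over the event = 4·(3/20) + 25·(1/20) = 37/20.
E[X^2 | Z = 0] = (37/20) / (1/5) = 37/4.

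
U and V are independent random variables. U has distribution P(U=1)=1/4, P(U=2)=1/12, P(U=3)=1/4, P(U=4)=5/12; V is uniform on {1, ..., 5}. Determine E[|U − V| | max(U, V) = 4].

44/27

P(max(U, V) = 4) = 9/20.
Summing |U−V|·P(x,y) over outcomes with max(U, V) = 4 gives 11/15.
E[|U − V| | max(U, V) = 4] = (11/15) / (9/20) = 44/27.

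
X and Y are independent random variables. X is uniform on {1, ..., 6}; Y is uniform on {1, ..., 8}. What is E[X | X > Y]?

14/3

P(X > Y) = 5/16.
Summing X·P(x,y) over outcomes with X > Y gives 35/24.
E[X | X > Y] = (35/24) / (5/16) = 14/3.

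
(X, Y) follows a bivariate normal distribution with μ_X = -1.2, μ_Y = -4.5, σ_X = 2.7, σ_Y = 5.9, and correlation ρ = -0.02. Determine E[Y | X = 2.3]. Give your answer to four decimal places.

E[Y | X=x] = μ_Y + ρ(σ_Y/σ_X)(x − μ_X) for jointly normal variables.
E[Y | X=2.3] = -4.5 + (-0.02)·(5.9/2.7)·(2.3 − (-1.2)) = -4.5 + (-0.043704)·(3.5) = -4.6530.

-4.6530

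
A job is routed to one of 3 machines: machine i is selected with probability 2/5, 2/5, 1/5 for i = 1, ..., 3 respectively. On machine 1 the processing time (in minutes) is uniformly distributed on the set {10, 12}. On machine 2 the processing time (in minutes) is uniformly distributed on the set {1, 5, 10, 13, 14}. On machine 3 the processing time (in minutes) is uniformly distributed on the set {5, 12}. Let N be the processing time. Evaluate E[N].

477/50

E[N | machine 1] = (10+12)/2 = 11.
E[N | machine 2] = (1+5+10+13+14)/5 = 43/5.
E[N | machine 3] = (5+12)/2 = 17/2.
By the law of total expectation,
E[N] = (2/5)·(11) + (2/5)·(43/5) + (1/5)·(17/2) = 477/50.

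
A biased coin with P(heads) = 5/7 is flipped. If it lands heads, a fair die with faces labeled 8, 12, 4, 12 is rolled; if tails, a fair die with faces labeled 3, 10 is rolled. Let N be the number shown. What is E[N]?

E[N | heads] = (8+12+4+12)/4 = 9.
E[N | tails] = (3+10)/2 = 13/2.
By the law of total expectation,
E[N] = (5/7)·(9) + (2/7)·(13/2) = 58/7.

58/7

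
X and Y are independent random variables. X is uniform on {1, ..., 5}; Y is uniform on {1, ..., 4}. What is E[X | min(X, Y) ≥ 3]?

4

Outcomes with min(X, Y) ≥ 3: (3,3), (3,4), (4,3), (4,4), (5,3), (5,4), each with probability 1/20.
E[X | min(X, Y) ≥ 3] = (3 + 3 + 4 + 4 + 5 + 5) / 6 = 4.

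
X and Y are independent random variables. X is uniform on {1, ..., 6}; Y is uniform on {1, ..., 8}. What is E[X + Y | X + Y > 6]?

314/33

P(X + Y > 6) = 11/16.
Summing (X+Y)·P(x,y) over outcomes with X + Y > 6 gives 157/24.
E[X + Y | X + Y > 6] = (157/24) / (11/16) = 314/33.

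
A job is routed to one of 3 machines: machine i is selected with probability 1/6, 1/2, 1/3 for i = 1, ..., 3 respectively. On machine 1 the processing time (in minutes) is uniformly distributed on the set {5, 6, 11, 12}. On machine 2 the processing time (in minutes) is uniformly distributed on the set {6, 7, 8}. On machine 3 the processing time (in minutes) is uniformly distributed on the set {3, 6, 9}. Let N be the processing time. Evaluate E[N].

E[N | machine 1] = (5+6+11+12)/4 = 17/2.
E[N | machine 2] = (6+7+8)/3 = 7.
E[N | machine 3] = (3+6+9)/3 = 6.
By the law of total expectation,
E[N] = (1/6)·(17/2) + (1/2)·(7) + (1/3)·(6) = 83/12.

83/12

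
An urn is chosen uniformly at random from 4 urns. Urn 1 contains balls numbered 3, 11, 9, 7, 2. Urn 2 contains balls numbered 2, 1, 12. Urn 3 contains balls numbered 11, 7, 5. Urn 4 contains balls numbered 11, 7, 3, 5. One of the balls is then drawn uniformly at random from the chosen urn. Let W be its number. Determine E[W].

767/120

E[W | urn 1] = (3+11+9+7+2)/5 = 32/5.
E[W | urn 2] = (2+1+12)/3 = 5.
E[W | urn 3] = (11+7+5)/3 = 23/3.
E[W | urn 4] = (11+7+3+5)/4 = 13/2.
By the law of total expectation,
E[W] = (1/4)·(32/5) + (1/4)·(5) + (1/4)·(23/3) + (1/4)·(13/2) = 767/120.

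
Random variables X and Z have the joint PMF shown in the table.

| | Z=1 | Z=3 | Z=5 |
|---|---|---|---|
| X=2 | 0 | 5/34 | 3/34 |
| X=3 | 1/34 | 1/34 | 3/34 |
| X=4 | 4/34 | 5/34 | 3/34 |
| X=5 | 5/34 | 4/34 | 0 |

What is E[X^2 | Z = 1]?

99/5

P(Z = 1) = 5/17.
Summing X^2·P(X=x,Z=y) over the conditioning event gives 99/17.
E[X^2 | Z = 1] = (99/17) / (5/17) = 99/5.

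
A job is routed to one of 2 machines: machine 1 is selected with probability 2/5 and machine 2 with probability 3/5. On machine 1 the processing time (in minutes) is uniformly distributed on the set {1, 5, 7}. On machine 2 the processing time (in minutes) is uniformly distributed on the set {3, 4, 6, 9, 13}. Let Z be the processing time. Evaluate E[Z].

89/15

E[Z | machine 1] = (1+5+7)/3 = 13/3.
E[Z | machine 2] = (3+4+6+9+13)/5 = 7.
E[Z] = (2/5)·(13/3) + (3/5)·(7) = 89/15.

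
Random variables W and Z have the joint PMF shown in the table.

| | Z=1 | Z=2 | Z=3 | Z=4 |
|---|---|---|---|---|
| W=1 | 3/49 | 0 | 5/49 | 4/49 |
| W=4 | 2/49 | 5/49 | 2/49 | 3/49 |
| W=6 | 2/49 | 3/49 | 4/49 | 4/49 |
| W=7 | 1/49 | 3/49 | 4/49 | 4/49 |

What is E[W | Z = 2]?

59/11

P(Z = 2) = 11/49.
Σ W·P over the event = 4·(5/49) + 6·(3/49) + 7·(3/49) = 59/49.
E[W | Z = 2] = (59/49) / (11/49) = 59/11.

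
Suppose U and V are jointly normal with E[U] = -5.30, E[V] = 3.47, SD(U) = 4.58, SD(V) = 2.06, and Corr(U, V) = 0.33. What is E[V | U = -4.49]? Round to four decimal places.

3.5902

For a bivariate normal, E[V | U=x] = μ_V + ρ·(σ_V/σ_U)·(x − μ_U).
E[V | U=-4.49] = 3.47 + (0.33)·(2.06/4.58)·(-4.49 − (-5.30)) = 3.47 + (0.14843)·(0.81) = 3.5902.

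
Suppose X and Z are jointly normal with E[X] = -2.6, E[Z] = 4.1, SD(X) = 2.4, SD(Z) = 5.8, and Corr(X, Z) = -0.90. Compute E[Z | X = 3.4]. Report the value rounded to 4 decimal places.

For a bivariate normal, E[Z | X=x] = μ_Z + ρ·(σ_Z/σ_X)·(x − μ_X).
E[Z | X=3.4] = 4.1 + (-0.90)·(5.8/2.4)·(3.4 − (-2.6)) = 4.1 + (-2.175)·(6) = -8.9500.

-8.9500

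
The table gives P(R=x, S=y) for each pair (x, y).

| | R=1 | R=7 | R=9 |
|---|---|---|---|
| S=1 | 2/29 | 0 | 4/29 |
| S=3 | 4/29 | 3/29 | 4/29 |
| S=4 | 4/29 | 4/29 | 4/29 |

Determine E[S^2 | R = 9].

26/3

P(R = 9) = 12/29.
Σ S^2·P over the event = 1·(4/29) + 9·(4/29) + 16·(4/29) = 104/29.
E[S^2 | R = 9] = (104/29) / (12/29) = 26/3.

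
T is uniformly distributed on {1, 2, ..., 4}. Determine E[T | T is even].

Given T is even, T is equally likely to be any of {2, 4}.
E[T | T is even] = (2 + 4) / 2 = 3.

3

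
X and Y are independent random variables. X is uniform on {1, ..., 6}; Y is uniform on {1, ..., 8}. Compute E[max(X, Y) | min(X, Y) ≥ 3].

71/12

P(min(X, Y) ≥ 3) = 1/2.
Summing max(X,Y)·P(x,y) over outcomes with min(X, Y) ≥ 3 gives 71/24.
E[max(X, Y) | min(X, Y) ≥ 3] = (71/24) / (1/2) = 71/12.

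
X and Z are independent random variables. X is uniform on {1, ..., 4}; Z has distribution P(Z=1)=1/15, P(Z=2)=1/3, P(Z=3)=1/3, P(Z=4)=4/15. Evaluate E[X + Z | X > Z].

P(X > Z) = 3/10.
Summing (X+Z)·P(x,y) over outcomes with X > Z gives 17/10.
E[X + Z | X > Z] = (17/10) / (3/10) = 17/3.

17/3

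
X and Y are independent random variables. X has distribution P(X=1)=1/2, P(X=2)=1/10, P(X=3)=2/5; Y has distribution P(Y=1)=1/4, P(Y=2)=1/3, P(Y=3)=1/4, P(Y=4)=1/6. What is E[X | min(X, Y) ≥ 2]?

14/5

P(min(X, Y) ≥ 2) = 3/8.
Summing X·P(x,y) over outcomes with min(X, Y) ≥ 2 gives 21/20.
E[X | min(X, Y) ≥ 2] = (21/20) / (3/8) = 14/5.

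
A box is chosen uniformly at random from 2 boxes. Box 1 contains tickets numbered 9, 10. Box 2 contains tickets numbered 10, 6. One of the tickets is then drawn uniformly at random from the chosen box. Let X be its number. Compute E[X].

E[X | box 1] = (9+10)/2 = 19/2.
E[X | box 2] = (10+6)/2 = 8.
E[X] = (1/2)·(19/2) + (1/2)·(8) = 35/4.

35/4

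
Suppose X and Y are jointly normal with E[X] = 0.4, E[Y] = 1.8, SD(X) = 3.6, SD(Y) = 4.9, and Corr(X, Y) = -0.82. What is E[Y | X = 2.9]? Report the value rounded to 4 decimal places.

For a bivariate normal, E[Y | X=x] = μ_Y + ρ·(σ_Y/σ_X)·(x − μ_X).
E[Y | X=2.9] = 1.8 + (-0.82)·(4.9/3.6)·(2.9 − (0.4)) = 1.8 + (-1.1161)·(2.5) = -0.9903.

-0.9903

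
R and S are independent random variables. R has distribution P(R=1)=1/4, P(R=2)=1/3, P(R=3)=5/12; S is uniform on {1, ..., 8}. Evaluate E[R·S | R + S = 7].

P(R + S = 7) = 1/8.
Summing RS·P(x,y) over outcomes with R + S = 7 gives 59/48.
E[R·S | R + S = 7] = (59/48) / (1/8) = 59/6.

59/6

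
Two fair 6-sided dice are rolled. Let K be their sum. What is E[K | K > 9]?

P(K > 9) = 1/6.
Σ over the event: 10·1/12 + 11·1/18 + 12·1/36 = 16/9.
E[K | K > 9] = (16/9) / (1/6) = 32/3.

32/3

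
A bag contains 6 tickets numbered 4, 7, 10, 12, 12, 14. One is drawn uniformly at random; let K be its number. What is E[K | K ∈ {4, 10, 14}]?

28/3

P(K ∈ {4, 10, 14}) = 1/2.
Σ over the event: 4·1/6 + 10·1/6 + 14·1/6 = 14/3.
E[K | K ∈ {4, 10, 14}] = (14/3) / (1/2) = 28/3.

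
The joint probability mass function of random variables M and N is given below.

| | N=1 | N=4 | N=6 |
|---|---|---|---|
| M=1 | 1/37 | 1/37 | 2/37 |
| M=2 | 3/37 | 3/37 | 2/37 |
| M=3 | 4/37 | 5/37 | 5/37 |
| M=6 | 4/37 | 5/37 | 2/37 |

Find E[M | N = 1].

43/12

P(N = 1) = 12/37.
Σ M·P over the event = 1·(1/37) + 2·(3/37) + 3·(4/37) + 6·(4/37) = 43/37.
E[M | N = 1] = (43/37) / (12/37) = 43/12.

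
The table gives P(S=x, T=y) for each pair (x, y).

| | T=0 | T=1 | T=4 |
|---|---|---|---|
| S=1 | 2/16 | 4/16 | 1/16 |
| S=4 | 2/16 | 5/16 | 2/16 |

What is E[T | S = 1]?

P(S = 1) = 7/16.
Σ T·P over the event = 0·(2/16) + 1·(4/16) + 4·(1/16) = 1/2.
E[T | S = 1] = (1/2) / (7/16) = 8/7.

8/7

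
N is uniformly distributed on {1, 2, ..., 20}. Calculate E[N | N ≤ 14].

15/2

P(N ≤ 14) = 7/10.
E[N | N ≤ 14] = (21/4) / (7/10) = 15/2.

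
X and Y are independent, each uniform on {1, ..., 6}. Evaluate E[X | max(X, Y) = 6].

P(max(X, Y) = 6) = 11/36.
Summing X·P(x,y) over outcomes with max(X, Y) = 6 gives 17/12.
E[X | max(X, Y) = 6] = (17/12) / (11/36) = 51/11.

51/11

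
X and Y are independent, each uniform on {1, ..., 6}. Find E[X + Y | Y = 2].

Outcomes with Y = 2: (1,2), (2,2), (3,2), (4,2), (5,2), (6,2), each with probability 1/36.
E[X + Y | Y = 2] = (3 + 4 + 5 + 6 + 7 + 8) / 6 = 11/2.

11/2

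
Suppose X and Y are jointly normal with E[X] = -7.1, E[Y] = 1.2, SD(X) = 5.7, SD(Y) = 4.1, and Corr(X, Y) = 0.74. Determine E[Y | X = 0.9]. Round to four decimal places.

5.4582

The regression of Y on X has slope ρ·σ_Y/σ_X and passes through (μ_X, μ_Y).
E[Y | X=0.9] = 1.2 + (0.74)·(4.1/5.7)·(0.9 − (-7.1)) = 1.2 + (0.53228)·(8) = 5.4582.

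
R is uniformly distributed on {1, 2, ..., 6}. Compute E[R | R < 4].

Given R < 4, R is equally likely to be any of {1, 2, 3}.
E[R | R < 4] = (1 + 2 + 3) / 3 = 2.

2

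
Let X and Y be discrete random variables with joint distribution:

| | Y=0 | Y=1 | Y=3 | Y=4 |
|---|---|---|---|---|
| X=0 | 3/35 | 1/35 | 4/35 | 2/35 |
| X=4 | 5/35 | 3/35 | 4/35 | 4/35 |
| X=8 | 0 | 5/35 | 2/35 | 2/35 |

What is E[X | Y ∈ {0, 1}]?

72/17

P(Y ∈ {0, 1}) = 17/35.
Σ X·P over the event = 0·(3/35) + 0·(1/35) + 4·(5/35) + 4·(3/35) + 8·(5/35) = 72/35.
E[X | Y ∈ {0, 1}] = (72/35) / (17/35) = 72/17.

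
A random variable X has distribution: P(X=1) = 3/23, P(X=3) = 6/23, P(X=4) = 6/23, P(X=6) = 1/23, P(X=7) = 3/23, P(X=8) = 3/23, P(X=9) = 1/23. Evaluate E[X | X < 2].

1

P(X < 2) = 3/23.
Σ over the event: 1·3/23 = 3/23.
E[X | X < 2] = (3/23) / (3/23) = 1.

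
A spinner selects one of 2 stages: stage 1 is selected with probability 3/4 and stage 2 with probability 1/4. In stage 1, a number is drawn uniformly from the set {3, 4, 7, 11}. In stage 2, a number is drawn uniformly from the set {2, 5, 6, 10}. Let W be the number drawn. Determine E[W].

E[W | stage 1] = (3+4+7+11)/4 = 25/4.
E[W | stage 2] = (2+5+6+10)/4 = 23/4.
E[W] = (3/4)·(25/4) + (1/4)·(23/4) = 49/8.

49/8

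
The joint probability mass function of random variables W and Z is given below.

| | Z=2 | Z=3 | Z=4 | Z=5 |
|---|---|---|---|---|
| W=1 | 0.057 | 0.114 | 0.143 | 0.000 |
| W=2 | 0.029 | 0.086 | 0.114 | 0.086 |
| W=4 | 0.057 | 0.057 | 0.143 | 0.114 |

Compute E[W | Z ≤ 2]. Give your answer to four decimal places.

2.3986

P(Z ≤ 2) = 0.143.
Σ W·P over the event = 1·(0.057) + 2·(0.029) + 4·(0.057) = 0.343.
E[W | Z ≤ 2] = (0.343) / (0.143) = 2.3986.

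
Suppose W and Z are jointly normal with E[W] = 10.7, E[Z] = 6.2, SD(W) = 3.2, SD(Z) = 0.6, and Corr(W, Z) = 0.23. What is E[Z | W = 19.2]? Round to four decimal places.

The regression of Z on W has slope ρ·σ_Z/σ_W and passes through (μ_W, μ_Z).
E[Z | W=19.2] = 6.2 + (0.23)·(0.6/3.2)·(19.2 − (10.7)) = 6.2 + (0.043125)·(8.5) = 6.5666.

6.5666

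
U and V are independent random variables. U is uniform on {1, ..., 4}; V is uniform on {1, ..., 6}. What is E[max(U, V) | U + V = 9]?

Outcomes with U + V = 9: (3,6), (4,5), each with probability 1/24.
E[max(U, V) | U + V = 9] = (6 + 5) / 2 = 11/2.

11/2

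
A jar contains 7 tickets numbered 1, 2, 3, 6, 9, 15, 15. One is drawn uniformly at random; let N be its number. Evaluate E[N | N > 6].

P(N > 6) = 3/7.
Σ over the event: 9·1/7 + 15·2/7 = 39/7.
E[N | N > 6] = (39/7) / (3/7) = 13.

13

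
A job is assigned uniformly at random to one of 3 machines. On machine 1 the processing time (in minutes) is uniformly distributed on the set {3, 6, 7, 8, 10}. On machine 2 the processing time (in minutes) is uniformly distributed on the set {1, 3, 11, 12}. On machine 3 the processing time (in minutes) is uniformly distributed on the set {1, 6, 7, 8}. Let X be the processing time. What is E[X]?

E[X | machine 1] = (3+6+7+8+10)/5 = 34/5.
E[X | machine 2] = (1+3+11+12)/4 = 27/4.
E[X | machine 3] = (1+6+7+8)/4 = 11/2.
By the law of total expectation,
E[X] = (1/3)·(34/5) + (1/3)·(27/4) + (1/3)·(11/2) = 127/20.

127/20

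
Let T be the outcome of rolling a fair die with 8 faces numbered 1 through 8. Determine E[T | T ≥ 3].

11/2

Given T ≥ 3, T is equally likely to be any of {3, 4, 5, 6, 7, 8}.
E[T | T ≥ 3] = (3 + 4 + 5 + 6 + 7 + 8) / 6 = 11/2.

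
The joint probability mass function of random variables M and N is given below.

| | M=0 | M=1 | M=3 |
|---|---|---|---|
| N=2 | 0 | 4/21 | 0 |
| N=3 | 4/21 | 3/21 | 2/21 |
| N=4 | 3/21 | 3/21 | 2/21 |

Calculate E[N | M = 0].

P(M = 0) = 1/3.
Summing N·P(M=x,N=y) over the conditioning event gives 8/7.
E[N | M = 0] = (8/7) / (1/3) = 24/7.

24/7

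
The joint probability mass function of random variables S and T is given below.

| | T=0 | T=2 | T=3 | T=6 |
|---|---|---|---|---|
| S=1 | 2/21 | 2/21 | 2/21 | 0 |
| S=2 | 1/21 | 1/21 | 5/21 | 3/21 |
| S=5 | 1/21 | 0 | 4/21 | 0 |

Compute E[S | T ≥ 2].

P(T ≥ 2) = 17/21.
Σ S·P over the event = 1·(2/21) + 1·(2/21) + 2·(1/21) + 2·(5/21) + 2·(3/21) + 5·(4/21) = 2.
E[S | T ≥ 2] = (2) / (17/21) = 42/17.

42/17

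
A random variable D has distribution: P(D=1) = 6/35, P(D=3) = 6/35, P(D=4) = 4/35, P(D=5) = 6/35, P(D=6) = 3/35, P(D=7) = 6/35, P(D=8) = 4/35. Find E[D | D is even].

6

P(D is even) = 11/35.
Σ over the event: 4·4/35 + 6·3/35 + 8·4/35 = 66/35.
E[D | D is even] = (66/35) / (11/35) = 6.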